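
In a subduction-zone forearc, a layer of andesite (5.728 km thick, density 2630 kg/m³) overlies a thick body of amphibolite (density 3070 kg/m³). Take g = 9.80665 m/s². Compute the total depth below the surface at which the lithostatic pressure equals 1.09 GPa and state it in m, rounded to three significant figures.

37000 m

Pressure at base of upper layers: 2630×9.80665×5728 = 1.477×10^8 Pa = 0.1477 GPa
Remaining pressure to be supplied by amphibolite: 1.090×10^9 − 1.477×10^8 = 9.423×10^8 Pa
Additional depth in amphibolite = 9.423×10^8 Pa / (3070 kg/m³ × 9.80665 m/s²) = 31298 m
Total depth = 5728 m + 31298 m = 37026 m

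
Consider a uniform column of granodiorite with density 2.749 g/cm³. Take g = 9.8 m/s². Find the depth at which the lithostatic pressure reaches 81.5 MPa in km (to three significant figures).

h = P/(ρg) = 81.5 MPa / (2749 kg/m³ × 9.8 m/s²) = 8.150×10^7 Pa / 26940 Pa/m = 3025.2 m
= 3.0252 km

3.03 km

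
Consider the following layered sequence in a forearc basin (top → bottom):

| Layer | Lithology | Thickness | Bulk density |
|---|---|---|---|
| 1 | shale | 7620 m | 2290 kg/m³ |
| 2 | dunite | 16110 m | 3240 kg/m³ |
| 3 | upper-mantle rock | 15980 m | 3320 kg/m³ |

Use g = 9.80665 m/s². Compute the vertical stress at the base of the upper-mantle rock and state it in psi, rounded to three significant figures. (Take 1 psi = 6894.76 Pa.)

175000 psi

shale: 2290 kg/m³ × 9.80665 m/s² × 7620 m = 1.711×10^8 Pa = 24819 psi
dunite: 3240 kg/m³ × 9.80665 m/s² × 16110 m = 5.119×10^8 Pa = 74241 psi
upper-mantle rock: 3320 kg/m³ × 9.80665 m/s² × 15980 m = 5.203×10^8 Pa = 75460 psi
Total = 24819 + 74241 + 75460 = 1.7452×10^5 psi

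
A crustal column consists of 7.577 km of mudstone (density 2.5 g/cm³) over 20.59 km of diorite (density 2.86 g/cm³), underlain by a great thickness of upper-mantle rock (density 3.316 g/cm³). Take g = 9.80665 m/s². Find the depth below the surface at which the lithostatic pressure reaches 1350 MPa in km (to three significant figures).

46.2 km

Pressure at base of upper layers: 2500×9.80665×7577 + 2860×9.80665×20590 = 7.633×10^8 Pa = 763.3 MPa
Remaining pressure to be supplied by upper-mantle rock: 1.350×10^9 − 7.633×10^8 = 5.867×10^8 Pa
Additional depth in upper-mantle rock = 5.867×10^8 Pa / (3316 kg/m³ × 9.80665 m/s²) = 18043 m
Total depth = 28167 m + 18043 m = 46210 m
= 46.210 km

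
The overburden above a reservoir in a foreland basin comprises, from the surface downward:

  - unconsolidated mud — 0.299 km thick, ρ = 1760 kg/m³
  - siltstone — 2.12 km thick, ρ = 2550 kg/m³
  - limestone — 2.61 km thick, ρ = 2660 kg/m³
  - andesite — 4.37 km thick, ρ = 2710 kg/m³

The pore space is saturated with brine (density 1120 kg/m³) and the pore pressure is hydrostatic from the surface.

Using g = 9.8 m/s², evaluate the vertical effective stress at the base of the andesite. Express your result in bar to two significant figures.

1400 bar

Overburden (lithostatic) stress σ_v:
unconsolidated mud: 1760 kg/m³ × 9.8 m/s² × 299 m = 5.157×10^6 Pa = 5.157 MPa
siltstone: 2550 kg/m³ × 9.8 m/s² × 2120 m = 5.298×10^7 Pa = 52.98 MPa
limestone: 2660 kg/m³ × 9.8 m/s² × 2610 m = 6.804×10^7 Pa = 68.04 MPa
andesite: 2710 kg/m³ × 9.8 m/s² × 4370 m = 1.161×10^8 Pa = 116.1 MPa
Total = 5.157 + 52.98 + 68.04 + 116.1 = 242.23 MPa
Pore pressure P_p = 1120 kg/m³ × 9.8 m/s² × 9399 m = 1.032×10^8 Pa = 103.2 MPa
Effective stress σ' = σ_v − P_p = 242.2 − 103.2 = 139.07 MPa = 1390.7 bar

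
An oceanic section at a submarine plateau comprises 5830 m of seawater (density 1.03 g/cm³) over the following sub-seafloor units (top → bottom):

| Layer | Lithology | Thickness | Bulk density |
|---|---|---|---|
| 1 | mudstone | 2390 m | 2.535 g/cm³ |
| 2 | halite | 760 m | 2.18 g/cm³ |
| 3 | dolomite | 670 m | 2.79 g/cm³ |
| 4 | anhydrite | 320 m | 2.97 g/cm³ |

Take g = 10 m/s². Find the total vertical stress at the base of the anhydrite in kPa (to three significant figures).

seawater: 1030 kg/m³ × 10 m/s² × 5830 m = 6.005×10^7 Pa = 60049 kPa
mudstone: 2535 kg/m³ × 10 m/s² × 2390 m = 6.059×10^7 Pa = 60586 kPa
halite: 2180 kg/m³ × 10 m/s² × 760 m = 1.657×10^7 Pa = 16568 kPa
dolomite: 2790 kg/m³ × 10 m/s² × 670 m = 1.869×10^7 Pa = 18693 kPa
anhydrite: 2970 kg/m³ × 10 m/s² × 320 m = 9.504×10^6 Pa = 9504 kPa
Total = 60049 + 60586 + 16568 + 18693 + 9504 = 1.6540×10^5 kPa

165000 kPa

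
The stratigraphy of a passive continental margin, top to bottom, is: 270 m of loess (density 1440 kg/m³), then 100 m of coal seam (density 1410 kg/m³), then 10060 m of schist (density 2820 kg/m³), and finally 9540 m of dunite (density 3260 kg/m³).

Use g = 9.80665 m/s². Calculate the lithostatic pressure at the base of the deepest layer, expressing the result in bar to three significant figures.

loess: 1440 kg/m³ × 9.80665 m/s² × 270 m = 3.813×10^6 Pa = 38.13 bar
coal seam: 1410 kg/m³ × 9.80665 m/s² × 100 m = 1.383×10^6 Pa = 13.83 bar
schist: 2820 kg/m³ × 9.80665 m/s² × 10060 m = 2.782×10^8 Pa = 2782 bar
dunite: 3260 kg/m³ × 9.80665 m/s² × 9540 m = 3.050×10^8 Pa = 3050 bar
Total = 38.13 + 13.83 + 2782 + 3050 = 5883.9 bar

5880 bar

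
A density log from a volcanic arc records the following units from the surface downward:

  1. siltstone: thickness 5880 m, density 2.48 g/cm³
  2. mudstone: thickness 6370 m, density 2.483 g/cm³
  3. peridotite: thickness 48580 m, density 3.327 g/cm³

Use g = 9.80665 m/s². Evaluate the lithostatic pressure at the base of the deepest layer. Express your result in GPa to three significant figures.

1.88 GPa

siltstone: 2480 kg/m³ × 9.80665 m/s² × 5880 m = 1.430×10^8 Pa = 0.1430 GPa
mudstone: 2483 kg/m³ × 9.80665 m/s² × 6370 m = 1.551×10^8 Pa = 0.1551 GPa
peridotite: 3327 kg/m³ × 9.80665 m/s² × 48580 m = 1.585×10^9 Pa = 1.585 GPa
Total = 0.1430 + 0.1551 + 1.585 = 1.8831 GPa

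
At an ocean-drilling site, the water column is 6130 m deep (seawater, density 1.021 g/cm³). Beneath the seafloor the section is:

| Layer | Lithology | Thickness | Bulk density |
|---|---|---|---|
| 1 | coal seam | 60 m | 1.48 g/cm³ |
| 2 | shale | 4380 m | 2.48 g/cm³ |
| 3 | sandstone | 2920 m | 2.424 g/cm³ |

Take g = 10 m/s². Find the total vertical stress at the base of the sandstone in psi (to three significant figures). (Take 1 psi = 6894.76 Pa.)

35200 psi

seawater: 1021 kg/m³ × 10 m/s² × 6130 m = 6.259×10^7 Pa = 9078 psi
coal seam: 1480 kg/m³ × 10 m/s² × 60 m = 8.880×10^5 Pa = 128.8 psi
shale: 2480 kg/m³ × 10 m/s² × 4380 m = 1.086×10^8 Pa = 15755 psi
sandstone: 2424 kg/m³ × 10 m/s² × 2920 m = 7.078×10^7 Pa = 10266 psi
Total = 9078 + 128.8 + 15755 + 10266 = 35227 psi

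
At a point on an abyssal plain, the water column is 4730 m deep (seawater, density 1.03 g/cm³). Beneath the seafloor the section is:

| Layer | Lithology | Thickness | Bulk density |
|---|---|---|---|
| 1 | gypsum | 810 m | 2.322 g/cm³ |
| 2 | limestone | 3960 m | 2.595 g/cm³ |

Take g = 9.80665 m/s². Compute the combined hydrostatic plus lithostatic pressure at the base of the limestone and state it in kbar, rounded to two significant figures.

seawater: 1030 kg/m³ × 9.80665 m/s² × 4730 m = 4.778×10^7 Pa = 0.4778 kbar
gypsum: 2322 kg/m³ × 9.80665 m/s² × 810 m = 1.844×10^7 Pa = 0.1844 kbar
limestone: 2595 kg/m³ × 9.80665 m/s² × 3960 m = 1.008×10^8 Pa = 1.008 kbar
Total = 0.4778 + 0.1844 + 1.008 = 1.6700 kbar

1.7 kbar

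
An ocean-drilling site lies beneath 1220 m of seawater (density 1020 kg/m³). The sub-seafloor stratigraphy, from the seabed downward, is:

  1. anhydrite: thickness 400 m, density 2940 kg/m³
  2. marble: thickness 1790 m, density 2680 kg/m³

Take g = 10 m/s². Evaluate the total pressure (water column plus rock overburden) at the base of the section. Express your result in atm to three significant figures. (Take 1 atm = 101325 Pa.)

712 atm

seawater: 1020 kg/m³ × 10 m/s² × 1220 m = 1.244×10^7 Pa = 122.8 atm
anhydrite: 2940 kg/m³ × 10 m/s² × 400 m = 1.176×10^7 Pa = 116.1 atm
marble: 2680 kg/m³ × 10 m/s² × 1790 m = 4.797×10^7 Pa = 473.4 atm
Total = 122.8 + 116.1 + 473.4 = 712.32 atm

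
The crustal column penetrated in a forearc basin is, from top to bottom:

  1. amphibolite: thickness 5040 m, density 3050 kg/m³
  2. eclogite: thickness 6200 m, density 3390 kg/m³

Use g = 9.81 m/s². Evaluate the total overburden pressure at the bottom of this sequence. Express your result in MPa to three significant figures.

357 MPa

amphibolite: 3050 kg/m³ × 9.81 m/s² × 5040 m = 1.508×10^8 Pa = 150.8 MPa
eclogite: 3390 kg/m³ × 9.81 m/s² × 6200 m = 2.062×10^8 Pa = 206.2 MPa
Total = 150.8 + 206.2 = 356.99 MPa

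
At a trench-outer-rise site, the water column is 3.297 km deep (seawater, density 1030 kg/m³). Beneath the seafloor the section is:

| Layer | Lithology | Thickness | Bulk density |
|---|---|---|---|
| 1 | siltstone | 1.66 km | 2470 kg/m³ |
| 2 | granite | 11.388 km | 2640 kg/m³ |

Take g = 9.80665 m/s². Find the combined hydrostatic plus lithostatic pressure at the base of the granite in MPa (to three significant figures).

368 MPa

seawater: 1030 kg/m³ × 9.80665 m/s² × 3297 m = 3.330×10^7 Pa = 33.30 MPa
siltstone: 2470 kg/m³ × 9.80665 m/s² × 1660 m = 4.021×10^7 Pa = 40.21 MPa
granite: 2640 kg/m³ × 9.80665 m/s² × 11388 m = 2.948×10^8 Pa = 294.8 MPa
Total = 33.30 + 40.21 + 294.8 = 368.34 MPa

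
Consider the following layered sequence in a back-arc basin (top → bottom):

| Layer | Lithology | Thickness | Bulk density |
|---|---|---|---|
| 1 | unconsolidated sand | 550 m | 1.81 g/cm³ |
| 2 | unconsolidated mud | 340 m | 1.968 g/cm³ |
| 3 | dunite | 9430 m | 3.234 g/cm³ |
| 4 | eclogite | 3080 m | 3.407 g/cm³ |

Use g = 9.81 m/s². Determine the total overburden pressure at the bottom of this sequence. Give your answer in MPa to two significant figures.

420 MPa

unconsolidated sand: 1810 kg/m³ × 9.81 m/s² × 550 m = 9.766×10^6 Pa = 9.766 MPa
unconsolidated mud: 1968 kg/m³ × 9.81 m/s² × 340 m = 6.564×10^6 Pa = 6.564 MPa
dunite: 3234 kg/m³ × 9.81 m/s² × 9430 m = 2.992×10^8 Pa = 299.2 MPa
eclogite: 3407 kg/m³ × 9.81 m/s² × 3080 m = 1.029×10^8 Pa = 102.9 MPa
Total = 9.766 + 6.564 + 299.2 + 102.9 = 418.44 MPa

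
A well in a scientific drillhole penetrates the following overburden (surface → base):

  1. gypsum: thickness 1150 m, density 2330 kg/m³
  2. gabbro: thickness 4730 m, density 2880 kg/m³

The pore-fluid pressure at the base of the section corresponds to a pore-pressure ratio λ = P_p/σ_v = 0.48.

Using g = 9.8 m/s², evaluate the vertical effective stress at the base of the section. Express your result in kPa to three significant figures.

Overburden (lithostatic) stress σ_v:
gypsum: 2330 kg/m³ × 9.8 m/s² × 1150 m = 2.626×10^7 Pa = 26.26 MPa
gabbro: 2880 kg/m³ × 9.8 m/s² × 4730 m = 1.335×10^8 Pa = 133.5 MPa
Total = 26.26 + 133.5 = 159.76 MPa
Pore pressure P_p = λ·σ_v = 0.48 × 159.8 MPa = 76.68 MPa
Effective stress σ' = σ_v − P_p = 159.8 − 76.68 = 83.074 MPa = 83074 kPa

83100 kPa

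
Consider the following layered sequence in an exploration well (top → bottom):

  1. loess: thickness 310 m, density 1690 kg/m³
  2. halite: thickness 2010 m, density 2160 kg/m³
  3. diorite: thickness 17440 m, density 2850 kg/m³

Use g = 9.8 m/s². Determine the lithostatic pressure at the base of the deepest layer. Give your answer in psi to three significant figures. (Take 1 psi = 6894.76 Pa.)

loess: 1690 kg/m³ × 9.8 m/s² × 310 m = 5.134×10^6 Pa = 744.7 psi
halite: 2160 kg/m³ × 9.8 m/s² × 2010 m = 4.255×10^7 Pa = 6171 psi
diorite: 2850 kg/m³ × 9.8 m/s² × 17440 m = 4.871×10^8 Pa = 70648 psi
Total = 744.7 + 6171 + 70648 = 77563 psi

77600 psi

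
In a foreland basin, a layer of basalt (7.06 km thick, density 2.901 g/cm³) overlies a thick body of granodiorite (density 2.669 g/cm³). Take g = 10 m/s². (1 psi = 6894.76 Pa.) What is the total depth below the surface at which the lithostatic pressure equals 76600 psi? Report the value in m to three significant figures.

19200 m

Pressure at base of upper layers: 2901×10×7060 = 2.048×10^8 Pa = 29705 psi
Remaining pressure to be supplied by granodiorite: 5.281×10^8 − 2.048×10^8 = 3.233×10^8 Pa
Additional depth in granodiorite = 3.233×10^8 Pa / (2669 kg/m³ × 10 m/s²) = 12114 m
Total depth = 7060 m + 12114 m = 19174 m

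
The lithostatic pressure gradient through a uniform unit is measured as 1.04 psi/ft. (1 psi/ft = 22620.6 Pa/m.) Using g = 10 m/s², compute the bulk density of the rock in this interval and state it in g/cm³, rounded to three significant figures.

ρ = (dP/dz)/g = 1.04 psi/ft / 10 m/s² = 23525 Pa/m / 10 m/s² = 2352.5 kg/m³
= 2.353 g/cm³

2.35 g/cm³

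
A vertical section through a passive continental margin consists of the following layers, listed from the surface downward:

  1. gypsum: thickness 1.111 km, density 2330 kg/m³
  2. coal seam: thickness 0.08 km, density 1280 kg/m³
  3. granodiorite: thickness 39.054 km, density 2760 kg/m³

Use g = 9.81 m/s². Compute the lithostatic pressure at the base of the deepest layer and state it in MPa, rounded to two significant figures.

gypsum: 2330 kg/m³ × 9.81 m/s² × 1111 m = 2.539×10^7 Pa = 25.39 MPa
coal seam: 1280 kg/m³ × 9.81 m/s² × 80 m = 1.005×10^6 Pa = 1.005 MPa
granodiorite: 2760 kg/m³ × 9.81 m/s² × 39054 m = 1.057×10^9 Pa = 1057 MPa
Total = 25.39 + 1.005 + 1057 = 1083.8 MPa

1100 MPa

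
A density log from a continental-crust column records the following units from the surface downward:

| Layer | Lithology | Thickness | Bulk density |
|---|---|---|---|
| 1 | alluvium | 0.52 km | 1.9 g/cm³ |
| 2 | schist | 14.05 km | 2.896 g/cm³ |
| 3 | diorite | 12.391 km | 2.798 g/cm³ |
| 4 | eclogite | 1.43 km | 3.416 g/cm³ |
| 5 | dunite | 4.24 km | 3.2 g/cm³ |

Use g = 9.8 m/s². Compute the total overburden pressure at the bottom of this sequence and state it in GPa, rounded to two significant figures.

alluvium: 1900 kg/m³ × 9.8 m/s² × 520 m = 9.682×10^6 Pa = 9.682×10^-3 GPa
schist: 2896 kg/m³ × 9.8 m/s² × 14050 m = 3.988×10^8 Pa = 0.3988 GPa
diorite: 2798 kg/m³ × 9.8 m/s² × 12391 m = 3.398×10^8 Pa = 0.3398 GPa
eclogite: 3416 kg/m³ × 9.8 m/s² × 1430 m = 4.787×10^7 Pa = 0.04787 GPa
dunite: 3200 kg/m³ × 9.8 m/s² × 4240 m = 1.330×10^8 Pa = 0.1330 GPa
Total = 9.682×10^-3 + 0.3988 + 0.3398 + 0.04787 + 0.1330 = 0.92904 GPa

0.93 GPa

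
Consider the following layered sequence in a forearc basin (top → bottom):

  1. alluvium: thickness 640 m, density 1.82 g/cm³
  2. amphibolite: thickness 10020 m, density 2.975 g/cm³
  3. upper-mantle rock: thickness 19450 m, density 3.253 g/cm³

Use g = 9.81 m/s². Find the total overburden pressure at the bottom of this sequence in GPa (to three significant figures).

0.925 GPa

alluvium: 1820 kg/m³ × 9.81 m/s² × 640 m = 1.143×10^7 Pa = 0.01143 GPa
amphibolite: 2975 kg/m³ × 9.81 m/s² × 10020 m = 2.924×10^8 Pa = 0.2924 GPa
upper-mantle rock: 3253 kg/m³ × 9.81 m/s² × 19450 m = 6.207×10^8 Pa = 0.6207 GPa
Total = 0.01143 + 0.2924 + 0.6207 = 0.92454 GPa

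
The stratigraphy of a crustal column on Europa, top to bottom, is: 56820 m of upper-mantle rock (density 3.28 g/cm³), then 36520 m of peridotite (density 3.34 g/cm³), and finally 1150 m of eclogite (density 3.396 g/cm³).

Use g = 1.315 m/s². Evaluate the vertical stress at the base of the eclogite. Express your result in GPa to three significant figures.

0.411 GPa

upper-mantle rock: 3280 kg/m³ × 1.315 m/s² × 56820 m = 2.451×10^8 Pa = 0.2451 GPa
peridotite: 3340 kg/m³ × 1.315 m/s² × 36520 m = 1.604×10^8 Pa = 0.1604 GPa
eclogite: 3396 kg/m³ × 1.315 m/s² × 1150 m = 5.136×10^6 Pa = 5.136×10^-3 GPa
Total = 0.2451 + 0.1604 + 5.136×10^-3 = 0.41061 GPa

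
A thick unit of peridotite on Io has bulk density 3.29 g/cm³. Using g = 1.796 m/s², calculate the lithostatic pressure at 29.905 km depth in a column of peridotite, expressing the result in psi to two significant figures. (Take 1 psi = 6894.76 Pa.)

peridotite: 3290 kg/m³ × 1.796 m/s² × 29905 m = 1.767×10^8 Pa = 25629 psi

26000 psi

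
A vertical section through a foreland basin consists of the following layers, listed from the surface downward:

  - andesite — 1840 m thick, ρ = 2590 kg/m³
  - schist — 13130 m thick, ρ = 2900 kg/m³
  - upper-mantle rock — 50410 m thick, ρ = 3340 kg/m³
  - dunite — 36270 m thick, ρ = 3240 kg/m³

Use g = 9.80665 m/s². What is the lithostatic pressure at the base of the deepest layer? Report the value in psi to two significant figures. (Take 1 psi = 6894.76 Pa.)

470000 psi

andesite: 2590 kg/m³ × 9.80665 m/s² × 1840 m = 4.673×10^7 Pa = 6778 psi
schist: 2900 kg/m³ × 9.80665 m/s² × 13130 m = 3.734×10^8 Pa = 54158 psi
upper-mantle rock: 3340 kg/m³ × 9.80665 m/s² × 50410 m = 1.651×10^9 Pa = 2.395×10^5 psi
dunite: 3240 kg/m³ × 9.80665 m/s² × 36270 m = 1.152×10^9 Pa = 1.671×10^5 psi
Total = 6778 + 54158 + 2.395×10^5 + 1.671×10^5 = 4.6756×10^5 psi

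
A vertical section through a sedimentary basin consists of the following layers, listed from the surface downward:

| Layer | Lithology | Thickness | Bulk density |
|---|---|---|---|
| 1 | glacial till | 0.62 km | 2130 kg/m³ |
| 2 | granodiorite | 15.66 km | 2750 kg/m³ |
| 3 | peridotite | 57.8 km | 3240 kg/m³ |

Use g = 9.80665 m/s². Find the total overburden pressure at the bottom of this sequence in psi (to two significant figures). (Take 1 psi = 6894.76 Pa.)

330000 psi

glacial till: 2130 kg/m³ × 9.80665 m/s² × 620 m = 1.295×10^7 Pa = 1878 psi
granodiorite: 2750 kg/m³ × 9.80665 m/s² × 15660 m = 4.223×10^8 Pa = 61253 psi
peridotite: 3240 kg/m³ × 9.80665 m/s² × 57800 m = 1.837×10^9 Pa = 2.664×10^5 psi
Total = 1878 + 61253 + 2.664×10^5 = 3.2949×10^5 psi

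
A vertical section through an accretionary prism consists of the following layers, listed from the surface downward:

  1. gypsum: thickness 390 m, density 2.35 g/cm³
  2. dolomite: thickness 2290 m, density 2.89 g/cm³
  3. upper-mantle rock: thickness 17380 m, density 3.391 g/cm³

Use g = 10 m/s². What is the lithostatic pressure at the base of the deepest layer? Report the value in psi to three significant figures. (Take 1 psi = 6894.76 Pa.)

gypsum: 2350 kg/m³ × 10 m/s² × 390 m = 9.165×10^6 Pa = 1329 psi
dolomite: 2890 kg/m³ × 10 m/s² × 2290 m = 6.618×10^7 Pa = 9599 psi
upper-mantle rock: 3391 kg/m³ × 10 m/s² × 17380 m = 5.894×10^8 Pa = 85479 psi
Total = 1329 + 9599 + 85479 = 96407 psi

96400 psi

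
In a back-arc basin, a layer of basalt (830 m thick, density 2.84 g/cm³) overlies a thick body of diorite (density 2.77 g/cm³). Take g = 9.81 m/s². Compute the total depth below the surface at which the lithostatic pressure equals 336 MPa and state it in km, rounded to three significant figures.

12.3 km

Pressure at base of upper layers: 2840×9.81×830 = 2.312×10^7 Pa = 23.12 MPa
Remaining pressure to be supplied by diorite: 3.360×10^8 − 2.312×10^7 = 3.129×10^8 Pa
Additional depth in diorite = 3.129×10^8 Pa / (2770 kg/m³ × 9.81 m/s²) = 11514 m
Total depth = 830 m + 11514 m = 12344 m
= 12.344 km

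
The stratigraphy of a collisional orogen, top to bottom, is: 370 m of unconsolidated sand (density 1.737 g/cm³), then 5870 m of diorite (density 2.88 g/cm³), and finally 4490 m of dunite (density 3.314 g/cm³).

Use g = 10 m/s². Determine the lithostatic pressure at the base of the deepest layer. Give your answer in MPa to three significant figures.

324 MPa

unconsolidated sand: 1737 kg/m³ × 10 m/s² × 370 m = 6.427×10^6 Pa = 6.427 MPa
diorite: 2880 kg/m³ × 10 m/s² × 5870 m = 1.691×10^8 Pa = 169.1 MPa
dunite: 3314 kg/m³ × 10 m/s² × 4490 m = 1.488×10^8 Pa = 148.8 MPa
Total = 6.427 + 169.1 + 148.8 = 324.28 MPa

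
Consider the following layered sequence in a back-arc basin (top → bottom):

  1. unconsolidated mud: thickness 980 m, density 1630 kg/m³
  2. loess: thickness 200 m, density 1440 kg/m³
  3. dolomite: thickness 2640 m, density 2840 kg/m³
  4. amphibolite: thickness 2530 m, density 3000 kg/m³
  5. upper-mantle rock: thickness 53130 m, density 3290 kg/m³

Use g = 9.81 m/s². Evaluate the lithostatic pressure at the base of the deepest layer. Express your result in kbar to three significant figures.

unconsolidated mud: 1630 kg/m³ × 9.81 m/s² × 980 m = 1.567×10^7 Pa = 0.1567 kbar
loess: 1440 kg/m³ × 9.81 m/s² × 200 m = 2.825×10^6 Pa = 0.02825 kbar
dolomite: 2840 kg/m³ × 9.81 m/s² × 2640 m = 7.355×10^7 Pa = 0.7355 kbar
amphibolite: 3000 kg/m³ × 9.81 m/s² × 2530 m = 7.446×10^7 Pa = 0.7446 kbar
upper-mantle rock: 3290 kg/m³ × 9.81 m/s² × 53130 m = 1.715×10^9 Pa = 17.15 kbar
Total = 0.1567 + 0.02825 + 0.7355 + 0.7446 + 17.15 = 18.813 kbar

18.8 kbar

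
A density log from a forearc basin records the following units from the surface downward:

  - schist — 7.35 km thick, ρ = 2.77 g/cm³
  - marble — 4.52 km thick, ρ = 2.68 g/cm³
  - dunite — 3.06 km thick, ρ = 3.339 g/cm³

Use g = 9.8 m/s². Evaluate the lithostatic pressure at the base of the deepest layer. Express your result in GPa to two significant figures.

schist: 2770 kg/m³ × 9.8 m/s² × 7350 m = 1.995×10^8 Pa = 0.1995 GPa
marble: 2680 kg/m³ × 9.8 m/s² × 4520 m = 1.187×10^8 Pa = 0.1187 GPa
dunite: 3339 kg/m³ × 9.8 m/s² × 3060 m = 1.001×10^8 Pa = 0.1001 GPa
Total = 0.1995 + 0.1187 + 0.1001 = 0.41837 GPa

0.42 GPa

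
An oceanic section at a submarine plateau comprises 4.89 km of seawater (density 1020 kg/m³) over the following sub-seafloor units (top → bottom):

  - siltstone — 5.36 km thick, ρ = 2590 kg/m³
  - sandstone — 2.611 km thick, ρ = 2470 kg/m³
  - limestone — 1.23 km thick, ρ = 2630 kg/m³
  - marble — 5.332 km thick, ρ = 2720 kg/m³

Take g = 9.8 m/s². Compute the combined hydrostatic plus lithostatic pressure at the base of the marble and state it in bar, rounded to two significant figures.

4200 bar

seawater: 1020 kg/m³ × 9.8 m/s² × 4890 m = 4.888×10^7 Pa = 488.8 bar
siltstone: 2590 kg/m³ × 9.8 m/s² × 5360 m = 1.360×10^8 Pa = 1360 bar
sandstone: 2470 kg/m³ × 9.8 m/s² × 2611 m = 6.320×10^7 Pa = 632.0 bar
limestone: 2630 kg/m³ × 9.8 m/s² × 1230 m = 3.170×10^7 Pa = 317.0 bar
marble: 2720 kg/m³ × 9.8 m/s² × 5332 m = 1.421×10^8 Pa = 1421 bar
Total = 488.8 + 1360 + 632.0 + 317.0 + 1421 = 4219.6 bar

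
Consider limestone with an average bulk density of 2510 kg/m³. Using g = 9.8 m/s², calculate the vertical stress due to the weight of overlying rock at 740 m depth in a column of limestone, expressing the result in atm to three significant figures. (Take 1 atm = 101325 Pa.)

180 atm

limestone: 2510 kg/m³ × 9.8 m/s² × 740 m = 1.820×10^7 Pa = 179.6 atm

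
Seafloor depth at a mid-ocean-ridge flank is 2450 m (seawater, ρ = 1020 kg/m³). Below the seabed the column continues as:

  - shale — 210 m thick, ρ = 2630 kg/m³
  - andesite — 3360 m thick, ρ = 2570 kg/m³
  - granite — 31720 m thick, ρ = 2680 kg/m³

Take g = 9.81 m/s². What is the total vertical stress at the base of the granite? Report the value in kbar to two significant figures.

9.5 kbar

seawater: 1020 kg/m³ × 9.81 m/s² × 2450 m = 2.452×10^7 Pa = 0.2452 kbar
shale: 2630 kg/m³ × 9.81 m/s² × 210 m = 5.418×10^6 Pa = 0.05418 kbar
andesite: 2570 kg/m³ × 9.81 m/s² × 3360 m = 8.471×10^7 Pa = 0.8471 kbar
granite: 2680 kg/m³ × 9.81 m/s² × 31720 m = 8.339×10^8 Pa = 8.339 kbar
Total = 0.2452 + 0.05418 + 0.8471 + 8.339 = 9.4859 kbar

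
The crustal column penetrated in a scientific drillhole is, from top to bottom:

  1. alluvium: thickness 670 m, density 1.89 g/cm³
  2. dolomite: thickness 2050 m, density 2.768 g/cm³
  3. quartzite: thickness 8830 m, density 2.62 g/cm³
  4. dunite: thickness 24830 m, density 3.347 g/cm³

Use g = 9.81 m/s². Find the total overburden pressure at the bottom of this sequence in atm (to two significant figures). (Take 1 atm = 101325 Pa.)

11000 atm

alluvium: 1890 kg/m³ × 9.81 m/s² × 670 m = 1.242×10^7 Pa = 122.6 atm
dolomite: 2768 kg/m³ × 9.81 m/s² × 2050 m = 5.567×10^7 Pa = 549.4 atm
quartzite: 2620 kg/m³ × 9.81 m/s² × 8830 m = 2.270×10^8 Pa = 2240 atm
dunite: 3347 kg/m³ × 9.81 m/s² × 24830 m = 8.153×10^8 Pa = 8046 atm
Total = 122.6 + 549.4 + 2240 + 8046 = 10958 atm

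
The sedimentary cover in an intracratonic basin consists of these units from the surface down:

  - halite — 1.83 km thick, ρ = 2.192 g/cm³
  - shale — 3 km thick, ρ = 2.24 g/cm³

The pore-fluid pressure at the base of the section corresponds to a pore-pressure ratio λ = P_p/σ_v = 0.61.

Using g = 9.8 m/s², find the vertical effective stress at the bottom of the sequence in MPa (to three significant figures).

Overburden (lithostatic) stress σ_v:
halite: 2192 kg/m³ × 9.8 m/s² × 1830 m = 3.931×10^7 Pa = 39.31 MPa
shale: 2240 kg/m³ × 9.8 m/s² × 3000 m = 6.586×10^7 Pa = 65.86 MPa
Total = 39.31 + 65.86 = 105.17 MPa
Pore pressure P_p = λ·σ_v = 0.61 × 105.2 MPa = 64.15 MPa
Effective stress σ' = σ_v − P_p = 105.2 − 64.15 = 41.015 MPa

41.0 MPa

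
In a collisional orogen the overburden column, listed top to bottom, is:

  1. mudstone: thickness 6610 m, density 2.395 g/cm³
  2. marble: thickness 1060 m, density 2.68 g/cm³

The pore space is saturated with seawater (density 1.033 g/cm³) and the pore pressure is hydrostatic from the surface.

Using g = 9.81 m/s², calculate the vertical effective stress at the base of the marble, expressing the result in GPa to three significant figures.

0.105 GPa

Overburden (lithostatic) stress σ_v:
mudstone: 2395 kg/m³ × 9.81 m/s² × 6610 m = 1.553×10^8 Pa = 155.3 MPa
marble: 2680 kg/m³ × 9.81 m/s² × 1060 m = 2.787×10^7 Pa = 27.87 MPa
Total = 155.3 + 27.87 = 183.17 MPa
Pore pressure P_p = 1033 kg/m³ × 9.81 m/s² × 7670 m = 7.773×10^7 Pa = 77.73 MPa
Effective stress σ' = σ_v − P_p = 183.2 − 77.73 = 105.44 MPa = 0.10544 GPa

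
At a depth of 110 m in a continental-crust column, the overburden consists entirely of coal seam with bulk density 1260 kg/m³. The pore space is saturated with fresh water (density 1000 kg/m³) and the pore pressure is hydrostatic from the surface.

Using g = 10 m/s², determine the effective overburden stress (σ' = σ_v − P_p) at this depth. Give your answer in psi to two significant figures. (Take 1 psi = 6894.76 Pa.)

Overburden (lithostatic) stress σ_v:
coal seam: 1260 kg/m³ × 10 m/s² × 110 m = 1.386×10^6 Pa = 1.386 MPa
Pore pressure P_p = 1000 kg/m³ × 10 m/s² × 110 m = 1.100×10^6 Pa = 1.100 MPa
Effective stress σ' = σ_v − P_p = 1.386 − 1.100 = 0.28600 MPa = 41.481 psi

41 psi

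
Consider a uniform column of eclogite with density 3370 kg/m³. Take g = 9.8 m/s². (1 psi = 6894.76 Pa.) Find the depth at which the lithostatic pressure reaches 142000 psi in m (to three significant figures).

h = P/(ρg) = 142000 psi / (3370 kg/m³ × 9.8 m/s²) = 9.791×10^8 Pa / 33026 Pa/m = 29645 m

29600 m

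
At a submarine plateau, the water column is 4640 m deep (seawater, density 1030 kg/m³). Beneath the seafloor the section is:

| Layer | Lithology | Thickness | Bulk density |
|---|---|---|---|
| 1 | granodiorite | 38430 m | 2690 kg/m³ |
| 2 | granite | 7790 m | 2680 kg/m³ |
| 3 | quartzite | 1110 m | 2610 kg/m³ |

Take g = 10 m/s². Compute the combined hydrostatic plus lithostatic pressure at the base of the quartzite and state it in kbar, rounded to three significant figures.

seawater: 1030 kg/m³ × 10 m/s² × 4640 m = 4.779×10^7 Pa = 0.4779 kbar
granodiorite: 2690 kg/m³ × 10 m/s² × 38430 m = 1.034×10^9 Pa = 10.34 kbar
granite: 2680 kg/m³ × 10 m/s² × 7790 m = 2.088×10^8 Pa = 2.088 kbar
quartzite: 2610 kg/m³ × 10 m/s² × 1110 m = 2.897×10^7 Pa = 0.2897 kbar
Total = 0.4779 + 10.34 + 2.088 + 0.2897 = 13.193 kbar

13.2 kbar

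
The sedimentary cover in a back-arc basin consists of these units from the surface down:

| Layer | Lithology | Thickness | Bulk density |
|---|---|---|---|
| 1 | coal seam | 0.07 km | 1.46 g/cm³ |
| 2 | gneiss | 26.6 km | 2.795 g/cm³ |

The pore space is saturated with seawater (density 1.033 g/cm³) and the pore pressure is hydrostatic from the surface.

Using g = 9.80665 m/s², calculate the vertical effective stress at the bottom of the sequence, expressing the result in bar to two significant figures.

Overburden (lithostatic) stress σ_v:
coal seam: 1460 kg/m³ × 9.80665 m/s² × 70 m = 1.002×10^6 Pa = 1.002 MPa
gneiss: 2795 kg/m³ × 9.80665 m/s² × 26600 m = 7.291×10^8 Pa = 729.1 MPa
Total = 1.002 + 729.1 = 730.10 MPa
Pore pressure P_p = 1033 kg/m³ × 9.80665 m/s² × 26670 m = 2.702×10^8 Pa = 270.2 MPa
Effective stress σ' = σ_v − P_p = 730.1 − 270.2 = 459.92 MPa = 4599.2 bar

4600 bar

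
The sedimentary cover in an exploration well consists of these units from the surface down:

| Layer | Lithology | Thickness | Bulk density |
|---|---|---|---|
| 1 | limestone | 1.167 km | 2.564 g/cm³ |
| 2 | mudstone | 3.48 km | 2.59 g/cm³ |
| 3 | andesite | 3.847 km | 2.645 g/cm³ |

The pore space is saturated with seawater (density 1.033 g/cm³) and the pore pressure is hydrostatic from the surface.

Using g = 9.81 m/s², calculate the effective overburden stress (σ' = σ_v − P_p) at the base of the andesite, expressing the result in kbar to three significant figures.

Overburden (lithostatic) stress σ_v:
limestone: 2564 kg/m³ × 9.81 m/s² × 1167 m = 2.935×10^7 Pa = 29.35 MPa
mudstone: 2590 kg/m³ × 9.81 m/s² × 3480 m = 8.842×10^7 Pa = 88.42 MPa
andesite: 2645 kg/m³ × 9.81 m/s² × 3847 m = 9.982×10^7 Pa = 99.82 MPa
Total = 29.35 + 88.42 + 99.82 = 217.59 MPa
Pore pressure P_p = 1033 kg/m³ × 9.81 m/s² × 8494 m = 8.608×10^7 Pa = 86.08 MPa
Effective stress σ' = σ_v − P_p = 217.6 − 86.08 = 131.52 MPa = 1.3152 kbar

1.32 kbar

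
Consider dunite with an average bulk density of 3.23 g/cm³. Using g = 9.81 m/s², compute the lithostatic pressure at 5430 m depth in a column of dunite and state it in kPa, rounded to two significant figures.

dunite: 3230 kg/m³ × 9.81 m/s² × 5430 m = 1.721×10^8 Pa = 1.721×10^5 kPa

170000 kPa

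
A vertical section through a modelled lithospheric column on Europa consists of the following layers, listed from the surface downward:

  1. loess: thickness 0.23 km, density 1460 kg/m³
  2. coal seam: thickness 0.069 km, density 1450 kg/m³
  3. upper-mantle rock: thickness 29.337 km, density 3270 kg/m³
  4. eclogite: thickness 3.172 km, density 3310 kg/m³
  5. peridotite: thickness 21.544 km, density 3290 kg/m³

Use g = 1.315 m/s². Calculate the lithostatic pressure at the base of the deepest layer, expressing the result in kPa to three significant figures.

234000 kPa

loess: 1460 kg/m³ × 1.315 m/s² × 230 m = 4.416×10^5 Pa = 441.6 kPa
coal seam: 1450 kg/m³ × 1.315 m/s² × 69 m = 1.316×10^5 Pa = 131.6 kPa
upper-mantle rock: 3270 kg/m³ × 1.315 m/s² × 29337 m = 1.262×10^8 Pa = 1.262×10^5 kPa
eclogite: 3310 kg/m³ × 1.315 m/s² × 3172 m = 1.381×10^7 Pa = 13807 kPa
peridotite: 3290 kg/m³ × 1.315 m/s² × 21544 m = 9.321×10^7 Pa = 93207 kPa
Total = 441.6 + 131.6 + 1.262×10^5 + 13807 + 93207 = 2.3374×10^5 kPa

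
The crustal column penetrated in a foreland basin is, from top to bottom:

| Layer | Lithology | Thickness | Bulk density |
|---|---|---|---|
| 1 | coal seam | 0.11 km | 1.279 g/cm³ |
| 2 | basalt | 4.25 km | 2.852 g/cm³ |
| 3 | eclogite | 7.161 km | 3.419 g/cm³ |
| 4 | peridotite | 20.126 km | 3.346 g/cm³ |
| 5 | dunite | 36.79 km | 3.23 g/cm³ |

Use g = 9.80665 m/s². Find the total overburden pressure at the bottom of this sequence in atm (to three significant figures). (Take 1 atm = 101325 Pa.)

21600 atm

coal seam: 1279 kg/m³ × 9.80665 m/s² × 110 m = 1.380×10^6 Pa = 13.62 atm
basalt: 2852 kg/m³ × 9.80665 m/s² × 4250 m = 1.189×10^8 Pa = 1173 atm
eclogite: 3419 kg/m³ × 9.80665 m/s² × 7161 m = 2.401×10^8 Pa = 2370 atm
peridotite: 3346 kg/m³ × 9.80665 m/s² × 20126 m = 6.604×10^8 Pa = 6518 atm
dunite: 3230 kg/m³ × 9.80665 m/s² × 36790 m = 1.165×10^9 Pa = 11501 atm
Total = 13.62 + 1173 + 2370 + 6518 + 11501 = 21575 atm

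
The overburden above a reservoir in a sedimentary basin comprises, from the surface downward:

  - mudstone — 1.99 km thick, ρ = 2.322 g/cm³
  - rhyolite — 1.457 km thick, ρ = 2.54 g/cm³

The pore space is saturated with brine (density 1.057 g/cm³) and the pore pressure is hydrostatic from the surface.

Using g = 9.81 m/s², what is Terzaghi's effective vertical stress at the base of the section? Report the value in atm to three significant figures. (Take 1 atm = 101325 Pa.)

Overburden (lithostatic) stress σ_v:
mudstone: 2322 kg/m³ × 9.81 m/s² × 1990 m = 4.533×10^7 Pa = 45.33 MPa
rhyolite: 2540 kg/m³ × 9.81 m/s² × 1457 m = 3.630×10^7 Pa = 36.30 MPa
Total = 45.33 + 36.30 = 81.635 MPa
Pore pressure P_p = 1057 kg/m³ × 9.81 m/s² × 3447 m = 3.574×10^7 Pa = 35.74 MPa
Effective stress σ' = σ_v − P_p = 81.63 − 35.74 = 45.892 MPa = 452.92 atm

453 atm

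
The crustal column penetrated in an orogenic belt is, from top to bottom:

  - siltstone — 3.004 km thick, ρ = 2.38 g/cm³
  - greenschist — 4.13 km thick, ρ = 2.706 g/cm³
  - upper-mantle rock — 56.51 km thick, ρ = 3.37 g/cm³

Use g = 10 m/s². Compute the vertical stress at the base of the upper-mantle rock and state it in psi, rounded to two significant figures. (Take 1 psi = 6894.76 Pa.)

300000 psi

siltstone: 2380 kg/m³ × 10 m/s² × 3004 m = 7.150×10^7 Pa = 10370 psi
greenschist: 2706 kg/m³ × 10 m/s² × 4130 m = 1.118×10^8 Pa = 16209 psi
upper-mantle rock: 3370 kg/m³ × 10 m/s² × 56510 m = 1.904×10^9 Pa = 2.762×10^5 psi
Total = 10370 + 16209 + 2.762×10^5 = 3.0279×10^5 psi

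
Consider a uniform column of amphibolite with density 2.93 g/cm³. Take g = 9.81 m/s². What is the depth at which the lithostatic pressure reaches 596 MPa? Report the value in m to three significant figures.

20700 m

h = P/(ρg) = 596 MPa / (2930 kg/m³ × 9.81 m/s²) = 5.960×10^8 Pa / 28743 Pa/m = 20735 m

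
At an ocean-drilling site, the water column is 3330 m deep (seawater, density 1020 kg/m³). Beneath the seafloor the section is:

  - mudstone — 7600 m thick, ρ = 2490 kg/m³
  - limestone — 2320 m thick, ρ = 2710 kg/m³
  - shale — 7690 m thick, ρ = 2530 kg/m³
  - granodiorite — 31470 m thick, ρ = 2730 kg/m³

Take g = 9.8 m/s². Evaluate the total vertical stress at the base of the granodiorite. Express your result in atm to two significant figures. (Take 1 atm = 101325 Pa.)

13000 atm

seawater: 1020 kg/m³ × 9.8 m/s² × 3330 m = 3.329×10^7 Pa = 328.5 atm
mudstone: 2490 kg/m³ × 9.8 m/s² × 7600 m = 1.855×10^8 Pa = 1830 atm
limestone: 2710 kg/m³ × 9.8 m/s² × 2320 m = 6.161×10^7 Pa = 608.1 atm
shale: 2530 kg/m³ × 9.8 m/s² × 7690 m = 1.907×10^8 Pa = 1882 atm
granodiorite: 2730 kg/m³ × 9.8 m/s² × 31470 m = 8.419×10^8 Pa = 8309 atm
Total = 328.5 + 1830 + 608.1 + 1882 + 8309 = 12958 atm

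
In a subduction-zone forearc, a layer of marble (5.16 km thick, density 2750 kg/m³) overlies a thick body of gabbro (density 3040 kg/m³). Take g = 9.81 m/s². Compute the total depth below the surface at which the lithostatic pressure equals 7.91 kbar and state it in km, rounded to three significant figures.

Pressure at base of upper layers: 2750×9.81×5160 = 1.392×10^8 Pa = 1.392 kbar
Remaining pressure to be supplied by gabbro: 7.910×10^8 − 1.392×10^8 = 6.518×10^8 Pa
Additional depth in gabbro = 6.518×10^8 Pa / (3040 kg/m³ × 9.81 m/s²) = 21856 m
Total depth = 5160 m + 21856 m = 27016 m
= 27.016 km

27.0 km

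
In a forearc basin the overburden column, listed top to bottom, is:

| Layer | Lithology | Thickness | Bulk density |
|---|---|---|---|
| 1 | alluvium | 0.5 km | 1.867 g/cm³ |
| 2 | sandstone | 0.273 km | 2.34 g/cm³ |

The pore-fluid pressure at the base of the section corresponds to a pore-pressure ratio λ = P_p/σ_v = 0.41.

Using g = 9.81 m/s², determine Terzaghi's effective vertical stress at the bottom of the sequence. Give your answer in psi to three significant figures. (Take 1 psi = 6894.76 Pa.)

Overburden (lithostatic) stress σ_v:
alluvium: 1867 kg/m³ × 9.81 m/s² × 500 m = 9.158×10^6 Pa = 9.158 MPa
sandstone: 2340 kg/m³ × 9.81 m/s² × 273 m = 6.267×10^6 Pa = 6.267 MPa
Total = 9.158 + 6.267 = 15.424 MPa
Pore pressure P_p = λ·σ_v = 0.41 × 15.42 MPa = 6.324 MPa
Effective stress σ' = σ_v − P_p = 15.42 − 6.324 = 9.1004 MPa = 1319.9 psi

1320 psi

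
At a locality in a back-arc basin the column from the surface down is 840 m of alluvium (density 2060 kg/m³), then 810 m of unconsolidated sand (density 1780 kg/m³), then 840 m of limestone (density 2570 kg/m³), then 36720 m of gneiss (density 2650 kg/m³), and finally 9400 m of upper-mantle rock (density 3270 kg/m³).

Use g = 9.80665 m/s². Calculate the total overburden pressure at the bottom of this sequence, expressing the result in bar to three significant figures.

13100 bar

alluvium: 2060 kg/m³ × 9.80665 m/s² × 840 m = 1.697×10^7 Pa = 169.7 bar
unconsolidated sand: 1780 kg/m³ × 9.80665 m/s² × 810 m = 1.414×10^7 Pa = 141.4 bar
limestone: 2570 kg/m³ × 9.80665 m/s² × 840 m = 2.117×10^7 Pa = 211.7 bar
gneiss: 2650 kg/m³ × 9.80665 m/s² × 36720 m = 9.543×10^8 Pa = 9543 bar
upper-mantle rock: 3270 kg/m³ × 9.80665 m/s² × 9400 m = 3.014×10^8 Pa = 3014 bar
Total = 169.7 + 141.4 + 211.7 + 9543 + 3014 = 13080 bar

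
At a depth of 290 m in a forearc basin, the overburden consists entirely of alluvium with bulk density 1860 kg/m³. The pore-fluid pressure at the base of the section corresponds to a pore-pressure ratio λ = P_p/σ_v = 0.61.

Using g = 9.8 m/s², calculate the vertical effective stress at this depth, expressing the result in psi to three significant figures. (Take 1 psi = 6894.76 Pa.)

299 psi

Overburden (lithostatic) stress σ_v:
alluvium: 1860 kg/m³ × 9.8 m/s² × 290 m = 5.286×10^6 Pa = 5.286 MPa
Pore pressure P_p = λ·σ_v = 0.61 × 5.286 MPa = 3.225 MPa
Effective stress σ' = σ_v − P_p = 5.286 − 3.225 = 2.0616 MPa = 299.01 psi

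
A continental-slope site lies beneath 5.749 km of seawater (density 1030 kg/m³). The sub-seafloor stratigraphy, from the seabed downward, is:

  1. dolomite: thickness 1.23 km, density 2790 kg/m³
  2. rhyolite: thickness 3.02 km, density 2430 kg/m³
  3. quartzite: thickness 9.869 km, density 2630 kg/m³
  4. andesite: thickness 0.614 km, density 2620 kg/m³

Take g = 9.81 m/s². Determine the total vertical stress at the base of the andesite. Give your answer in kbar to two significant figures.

4.3 kbar

seawater: 1030 kg/m³ × 9.81 m/s² × 5749 m = 5.809×10^7 Pa = 0.5809 kbar
dolomite: 2790 kg/m³ × 9.81 m/s² × 1230 m = 3.366×10^7 Pa = 0.3366 kbar
rhyolite: 2430 kg/m³ × 9.81 m/s² × 3020 m = 7.199×10^7 Pa = 0.7199 kbar
quartzite: 2630 kg/m³ × 9.81 m/s² × 9869 m = 2.546×10^8 Pa = 2.546 kbar
andesite: 2620 kg/m³ × 9.81 m/s² × 614 m = 1.578×10^7 Pa = 0.1578 kbar
Total = 0.5809 + 0.3366 + 0.7199 + 2.546 + 0.1578 = 4.3415 kbar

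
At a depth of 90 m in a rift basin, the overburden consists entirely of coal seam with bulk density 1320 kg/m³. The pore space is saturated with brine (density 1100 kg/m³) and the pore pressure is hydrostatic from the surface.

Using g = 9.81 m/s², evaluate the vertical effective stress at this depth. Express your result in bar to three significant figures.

Overburden (lithostatic) stress σ_v:
coal seam: 1320 kg/m³ × 9.81 m/s² × 90 m = 1.165×10^6 Pa = 1.165 MPa
Pore pressure P_p = 1100 kg/m³ × 9.81 m/s² × 90 m = 9.712×10^5 Pa = 0.9712 MPa
Effective stress σ' = σ_v − P_p = 1.165 − 0.9712 = 0.19424 MPa = 1.9424 bar

1.94 bar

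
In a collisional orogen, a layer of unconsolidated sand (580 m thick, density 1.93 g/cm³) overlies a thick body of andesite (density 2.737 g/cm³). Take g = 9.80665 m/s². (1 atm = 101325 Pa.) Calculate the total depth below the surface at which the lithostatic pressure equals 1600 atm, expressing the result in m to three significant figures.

6210 m

Pressure at base of upper layers: 1930×9.80665×580 = 1.098×10^7 Pa = 108.3 atm
Remaining pressure to be supplied by andesite: 1.621×10^8 − 1.098×10^7 = 1.511×10^8 Pa
Additional depth in andesite = 1.511×10^8 Pa / (2737 kg/m³ × 9.80665 m/s²) = 5631.1 m
Total depth = 580 m + 5631.1 m = 6211.1 m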